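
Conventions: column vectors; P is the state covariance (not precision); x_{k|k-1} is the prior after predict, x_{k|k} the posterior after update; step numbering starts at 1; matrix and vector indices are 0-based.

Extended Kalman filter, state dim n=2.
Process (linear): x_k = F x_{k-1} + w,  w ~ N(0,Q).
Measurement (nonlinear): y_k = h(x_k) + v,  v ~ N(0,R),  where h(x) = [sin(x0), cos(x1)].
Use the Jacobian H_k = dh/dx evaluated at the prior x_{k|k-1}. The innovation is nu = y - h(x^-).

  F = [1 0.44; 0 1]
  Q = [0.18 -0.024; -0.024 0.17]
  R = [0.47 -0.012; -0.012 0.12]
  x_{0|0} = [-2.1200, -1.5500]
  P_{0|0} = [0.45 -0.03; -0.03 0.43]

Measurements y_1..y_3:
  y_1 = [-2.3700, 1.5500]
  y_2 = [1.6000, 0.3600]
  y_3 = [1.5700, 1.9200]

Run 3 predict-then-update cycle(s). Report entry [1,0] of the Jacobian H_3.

step 1: x^-=[-2.8020, -1.5500]  P^-=[0.6868 0.1352; 0.1352 0.6000]  H_jac=[-0.9429 0.0000; 0.0000 0.9998]  S=[1.0806 -0.1395; -0.1395 0.7197]  K=[-0.5898 0.0735; -0.0107 0.8314]  nu=[-2.0369, 1.5292]  x^+=[-1.4882, -0.2569]  P^+=[0.2949 0.0159; 0.0159 0.0999]
step 2: x^-=[-1.6012, -0.2569]  P^-=[0.5083 0.0359; 0.0359 0.2699]  H_jac=[-0.0304 0.0000; 0.0000 0.2541]  S=[0.4705 -0.0123; -0.0123 0.1374]  K=[-0.0312 0.0635; 0.0107 0.5000]  nu=[2.5995, -0.6072]  x^+=[-1.7209, -0.5326]  P^+=[0.5072 0.0315; 0.0315 0.2356]
step 3: x^-=[-1.9552, -0.5326]  P^-=[0.7605 0.1112; 0.1112 0.4056]  H_jac=[-0.3750 0.0000; 0.0000 0.5078]  S=[0.5770 -0.0332; -0.0332 0.2246]  K=[-0.4840 0.1798; -0.0197 0.9142]  nu=[2.4970, 1.0585]  x^+=[-2.9734, 0.3859]  P^+=[0.6123 0.0539; 0.0539 0.2165]

H_jac[1,0] = 0.0000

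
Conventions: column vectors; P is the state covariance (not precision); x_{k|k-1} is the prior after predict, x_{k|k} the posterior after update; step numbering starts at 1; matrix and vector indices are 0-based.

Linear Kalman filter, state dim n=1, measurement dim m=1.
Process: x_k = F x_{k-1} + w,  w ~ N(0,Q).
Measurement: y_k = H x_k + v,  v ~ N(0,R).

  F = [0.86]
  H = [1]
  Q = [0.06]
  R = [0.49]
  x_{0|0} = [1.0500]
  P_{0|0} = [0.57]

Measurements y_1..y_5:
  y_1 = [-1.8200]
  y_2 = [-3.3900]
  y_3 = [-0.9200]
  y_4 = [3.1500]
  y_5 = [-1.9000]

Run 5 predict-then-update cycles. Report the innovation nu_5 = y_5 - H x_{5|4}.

step 1: x^-=[0.9030]  P^-=[0.4816]  S=[0.9716]  K=[0.4957]  nu=[-2.7230]  x^+=[-0.4467]  P^+=[0.2429]
step 2: x^-=[-0.3842]  P^-=[0.2396]  S=[0.7296]  K=[0.3284]  nu=[-3.0058]  x^+=[-1.3714]  P^+=[0.1609]
step 3: x^-=[-1.1794]  P^-=[0.1790]  S=[0.6690]  K=[0.2676]  nu=[0.2594]  x^+=[-1.1100]  P^+=[0.1311]
step 4: x^-=[-0.9546]  P^-=[0.1570]  S=[0.6470]  K=[0.2426]  nu=[4.1046]  x^+=[0.0413]  P^+=[0.1189]
step 5: x^-=[0.0355]  P^-=[0.1479]  S=[0.6379]  K=[0.2319]  nu=[-1.9355]  x^+=[-0.4133]  P^+=[0.1136]

innov = [-1.9355]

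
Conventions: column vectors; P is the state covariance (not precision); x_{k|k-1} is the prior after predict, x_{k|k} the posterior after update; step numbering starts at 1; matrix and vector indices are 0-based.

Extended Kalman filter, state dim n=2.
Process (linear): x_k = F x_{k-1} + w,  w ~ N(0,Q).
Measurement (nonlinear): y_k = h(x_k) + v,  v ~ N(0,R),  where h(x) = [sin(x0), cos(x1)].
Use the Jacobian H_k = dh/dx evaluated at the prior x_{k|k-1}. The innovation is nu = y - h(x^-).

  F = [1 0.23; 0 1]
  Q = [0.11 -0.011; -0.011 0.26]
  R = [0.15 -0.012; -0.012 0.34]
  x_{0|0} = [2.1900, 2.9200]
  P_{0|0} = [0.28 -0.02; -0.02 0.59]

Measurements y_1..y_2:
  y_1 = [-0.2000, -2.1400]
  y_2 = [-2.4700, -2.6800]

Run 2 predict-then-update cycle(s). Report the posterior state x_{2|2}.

step 1: x^-=[2.8616, 2.9200]  P^-=[0.4120 0.1047; 0.1047 0.8500]  H_jac=[-0.9611 0.0000; 0.0000 -0.2198]  S=[0.5305 0.0101; 0.0101 0.3811]  K=[-0.7456 -0.0406; -0.1804 -0.4855]  nu=[-0.4763, -1.1645]  x^+=[3.2640, 3.5712]  P^+=[0.1159 0.0221; 0.0221 0.7412]
step 2: x^-=[4.0854, 3.5712]  P^-=[0.2752 0.1816; 0.1816 1.0012]  H_jac=[-0.5867 0.0000; 0.0000 0.4165]  S=[0.2447 -0.0564; -0.0564 0.5137]  K=[-0.6421 0.0768; -0.2547 0.7838]  nu=[-1.6602, -1.7709]  x^+=[5.0155, 2.6060]  P^+=[0.1657 0.0812; 0.0812 0.6471]

x_post = [5.0155, 2.6060]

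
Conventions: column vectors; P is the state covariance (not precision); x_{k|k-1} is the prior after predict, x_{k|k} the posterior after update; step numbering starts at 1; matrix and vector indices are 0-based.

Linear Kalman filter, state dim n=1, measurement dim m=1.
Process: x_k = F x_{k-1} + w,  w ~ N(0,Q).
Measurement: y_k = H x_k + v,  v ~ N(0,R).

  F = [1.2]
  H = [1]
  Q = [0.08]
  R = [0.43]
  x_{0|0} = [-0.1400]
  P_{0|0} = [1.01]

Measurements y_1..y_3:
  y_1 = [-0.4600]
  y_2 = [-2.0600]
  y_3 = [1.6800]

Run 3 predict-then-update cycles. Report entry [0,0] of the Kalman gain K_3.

K[0,0] = 0.5007

step 1: x^-=[-0.1680]  P^-=[1.5344]  S=[1.9644]  K=[0.7811]  nu=[-0.2920]  x^+=[-0.3961]  P^+=[0.3359]
step 2: x^-=[-0.4753]  P^-=[0.5637]  S=[0.9937]  K=[0.5673]  nu=[-1.5847]  x^+=[-1.3742]  P^+=[0.2439]
step 3: x^-=[-1.6491]  P^-=[0.4312]  S=[0.8612]  K=[0.5007]  nu=[3.3291]  x^+=[0.0179]  P^+=[0.2153]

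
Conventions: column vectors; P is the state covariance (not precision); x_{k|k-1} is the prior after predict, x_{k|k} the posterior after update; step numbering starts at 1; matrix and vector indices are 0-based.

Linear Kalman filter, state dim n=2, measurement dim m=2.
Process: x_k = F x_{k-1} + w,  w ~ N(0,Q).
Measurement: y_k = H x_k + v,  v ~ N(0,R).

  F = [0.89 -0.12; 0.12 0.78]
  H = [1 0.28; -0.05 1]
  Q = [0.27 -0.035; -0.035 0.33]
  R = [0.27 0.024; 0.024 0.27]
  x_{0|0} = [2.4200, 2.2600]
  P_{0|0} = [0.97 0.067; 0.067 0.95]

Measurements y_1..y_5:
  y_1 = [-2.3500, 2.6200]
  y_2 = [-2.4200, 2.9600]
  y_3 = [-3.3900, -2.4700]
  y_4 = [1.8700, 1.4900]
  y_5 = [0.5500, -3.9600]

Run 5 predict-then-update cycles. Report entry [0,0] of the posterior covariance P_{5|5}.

P_post[0,0] = 0.1621

step 1: x^-=[1.8826, 2.0532]  P^-=[1.0377 0.0252; 0.0252 0.9345]  S=[1.3951 0.2586; 0.2586 1.2046]  K=[0.7842 -0.1905; 0.0646 0.7609]  nu=[-4.8075, 0.6609]  x^+=[-2.0134, 2.2457]  P^+=[0.2133 -0.0220; -0.0220 0.2059]
step 2: x^-=[-2.0614, 1.5100]  P^-=[0.4466 -0.0464; -0.0464 0.4542]  S=[0.7262 0.0831; 0.0831 0.7300]  K=[0.6159 -0.1643; 0.0402 0.6208]  nu=[-0.7814, 1.3469]  x^+=[-2.7639, 2.3148]  P^+=[0.1683 -0.0212; -0.0212 0.1675]
step 3: x^-=[-2.7377, 1.4739]  P^-=[0.4102 -0.0471; -0.0471 0.4304]  S=[0.6876 0.0776; 0.0776 0.7061]  K=[0.5956 -0.1612; 0.0381 0.6087]  nu=[-1.0650, -4.0808]  x^+=[-2.7143, -1.0505]  P^+=[0.1628 -0.0211; -0.0211 0.1642]
step 4: x^-=[-2.2897, -1.1451]  P^-=[0.4059 -0.0473; -0.0473 0.4283]  S=[0.6829 0.0770; 0.0770 0.7040]  K=[0.5930 -0.1609; 0.0378 0.6076]  nu=[4.4803, 2.5206]  x^+=[-0.0383, 0.5559]  P^+=[0.1622 -0.0211; -0.0211 0.1639]
step 5: x^-=[-0.1008, 0.4290]  P^-=[0.4053 -0.0474; -0.0474 0.4281]  S=[0.6824 0.0769; 0.0769 0.7038]  K=[0.5927 -0.1608; 0.0378 0.6075]  nu=[0.5306, -4.3940]  x^+=[0.9205, -2.2202]  P^+=[0.1621 -0.0211; -0.0211 0.1639]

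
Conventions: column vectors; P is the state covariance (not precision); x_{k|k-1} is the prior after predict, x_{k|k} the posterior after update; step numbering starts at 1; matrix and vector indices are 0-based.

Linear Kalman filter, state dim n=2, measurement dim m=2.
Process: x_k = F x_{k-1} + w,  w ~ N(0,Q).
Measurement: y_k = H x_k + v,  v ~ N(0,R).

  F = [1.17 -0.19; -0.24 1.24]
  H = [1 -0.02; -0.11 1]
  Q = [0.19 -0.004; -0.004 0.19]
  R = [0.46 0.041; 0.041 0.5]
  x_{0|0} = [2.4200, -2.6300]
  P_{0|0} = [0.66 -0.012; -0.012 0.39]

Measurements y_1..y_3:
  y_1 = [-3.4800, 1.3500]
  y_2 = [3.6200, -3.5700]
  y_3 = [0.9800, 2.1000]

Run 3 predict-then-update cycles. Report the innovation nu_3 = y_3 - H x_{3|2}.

step 1: x^-=[3.3311, -3.8420]  P^-=[1.1129 -0.2992; -0.2992 0.8348]  S=[1.5852 -0.3979; -0.3979 1.4141]  K=[0.6790 -0.1071; -0.0487 0.5999]  nu=[-6.8879, 5.5584]  x^+=[-1.9406, -0.1722]  P^+=[0.3081 0.0082; 0.0082 0.2989]
step 2: x^-=[-2.2378, 0.2522]  P^-=[0.6189 -0.1487; -0.1487 0.6624]  S=[1.0851 -0.1893; -0.1893 1.2026]  K=[0.5569 -0.0926; -0.0522 0.5562]  nu=[5.8628, -4.0684]  x^+=[1.4040, -2.3165]  P^+=[0.2525 0.0043; 0.0043 0.2764]
step 3: x^-=[2.0828, -3.2094]  P^-=[0.5437 -0.1335; -0.1335 0.6270]  S=[1.0093 -0.1652; -0.1652 1.1630]  K=[0.5264 -0.0915; -0.0557 0.5439]  nu=[-1.1670, 5.5385]  x^+=[0.9618, -0.1322]  P^+=[0.2384 0.0021; 0.0021 0.2699]

innov = [-1.1670, 5.5385]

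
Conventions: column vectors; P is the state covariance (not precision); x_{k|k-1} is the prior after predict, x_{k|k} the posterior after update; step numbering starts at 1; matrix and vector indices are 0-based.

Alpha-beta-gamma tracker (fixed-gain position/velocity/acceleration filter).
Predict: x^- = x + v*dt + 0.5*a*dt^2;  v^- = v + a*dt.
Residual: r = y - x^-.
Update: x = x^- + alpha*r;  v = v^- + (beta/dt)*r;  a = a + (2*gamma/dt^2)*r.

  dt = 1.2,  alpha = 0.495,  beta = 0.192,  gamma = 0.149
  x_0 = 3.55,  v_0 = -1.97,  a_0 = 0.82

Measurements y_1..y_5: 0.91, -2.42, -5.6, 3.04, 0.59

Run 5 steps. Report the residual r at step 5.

resid = 2.1866

step 1: x_pred=1.7764  r=-0.8664  x^+=1.3475  v^+=-1.1246  a^+=0.6407
step 2: x_pred=0.4593  r=-2.8793  x^+=-0.9660  v^+=-0.8165  a^+=0.0449
step 3: x_pred=-1.9134  r=-3.6866  x^+=-3.7383  v^+=-1.3525  a^+=-0.7181
step 4: x_pred=-5.8783  r=8.9183  x^+=-1.4637  v^+=-0.7873  a^+=1.1275
step 5: x_pred=-1.5966  r=2.1866  x^+=-0.5142  v^+=0.9156  a^+=1.5800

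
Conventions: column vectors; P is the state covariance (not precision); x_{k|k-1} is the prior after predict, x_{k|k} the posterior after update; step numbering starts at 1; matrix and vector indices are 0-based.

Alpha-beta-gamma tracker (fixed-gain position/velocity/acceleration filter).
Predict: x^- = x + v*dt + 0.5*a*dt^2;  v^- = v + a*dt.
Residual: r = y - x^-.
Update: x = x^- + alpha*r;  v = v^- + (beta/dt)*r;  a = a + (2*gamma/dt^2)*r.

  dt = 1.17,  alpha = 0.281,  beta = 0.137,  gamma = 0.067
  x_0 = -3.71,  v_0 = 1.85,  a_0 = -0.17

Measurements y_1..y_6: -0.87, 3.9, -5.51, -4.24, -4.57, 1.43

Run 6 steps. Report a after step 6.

a_post = -0.9728

step 1: x_pred=-1.6619  r=0.7919  x^+=-1.4393  v^+=1.7438  a^+=-0.0925
step 2: x_pred=0.5376  r=3.3624  x^+=1.4825  v^+=2.0293  a^+=0.2367
step 3: x_pred=4.0187  r=-9.5287  x^+=1.3412  v^+=1.1905  a^+=-0.6961
step 4: x_pred=2.2575  r=-6.4975  x^+=0.4317  v^+=-0.3848  a^+=-1.3321
step 5: x_pred=-0.9303  r=-3.6397  x^+=-1.9530  v^+=-2.3696  a^+=-1.6884
step 6: x_pred=-5.8811  r=7.3111  x^+=-3.8267  v^+=-3.4890  a^+=-0.9728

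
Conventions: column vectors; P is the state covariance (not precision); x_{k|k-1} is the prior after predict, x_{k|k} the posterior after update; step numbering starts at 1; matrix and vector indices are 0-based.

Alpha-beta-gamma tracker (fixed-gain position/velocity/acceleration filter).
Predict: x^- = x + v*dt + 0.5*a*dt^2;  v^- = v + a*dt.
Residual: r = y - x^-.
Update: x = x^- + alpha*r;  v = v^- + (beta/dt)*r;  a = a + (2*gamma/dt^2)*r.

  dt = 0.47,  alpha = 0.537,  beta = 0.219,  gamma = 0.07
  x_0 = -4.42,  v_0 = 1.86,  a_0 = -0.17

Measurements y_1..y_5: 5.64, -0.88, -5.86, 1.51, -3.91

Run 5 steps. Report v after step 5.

step 1: x_pred=-3.5646  r=9.2046  x^+=1.3783  v^+=6.0690  a^+=5.6636
step 2: x_pred=4.8563  r=-5.7363  x^+=1.7759  v^+=6.0581  a^+=2.0281
step 3: x_pred=4.8472  r=-10.7072  x^+=-0.9026  v^+=2.0222  a^+=-4.7578
step 4: x_pred=-0.4776  r=1.9876  x^+=0.5897  v^+=0.7122  a^+=-3.4981
step 5: x_pred=0.5381  r=-4.4481  x^+=-1.8505  v^+=-3.0045  a^+=-6.3172

v_post = -3.0045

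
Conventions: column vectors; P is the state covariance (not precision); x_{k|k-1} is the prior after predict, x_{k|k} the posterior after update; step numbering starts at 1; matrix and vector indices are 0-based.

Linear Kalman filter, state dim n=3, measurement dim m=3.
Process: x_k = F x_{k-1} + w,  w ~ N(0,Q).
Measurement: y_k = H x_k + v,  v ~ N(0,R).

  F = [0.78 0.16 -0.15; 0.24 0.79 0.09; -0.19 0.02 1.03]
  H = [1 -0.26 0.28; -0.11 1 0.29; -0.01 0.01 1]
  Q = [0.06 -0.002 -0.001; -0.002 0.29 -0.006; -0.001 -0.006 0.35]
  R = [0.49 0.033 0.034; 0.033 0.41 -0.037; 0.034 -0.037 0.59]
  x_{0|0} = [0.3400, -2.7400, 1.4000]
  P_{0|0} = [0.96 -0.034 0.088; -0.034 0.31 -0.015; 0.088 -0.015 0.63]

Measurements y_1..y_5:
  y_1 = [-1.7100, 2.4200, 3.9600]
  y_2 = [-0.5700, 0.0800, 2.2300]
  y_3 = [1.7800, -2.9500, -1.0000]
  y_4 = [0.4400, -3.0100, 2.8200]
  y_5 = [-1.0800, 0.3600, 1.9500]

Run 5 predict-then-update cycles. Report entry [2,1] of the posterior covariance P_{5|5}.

step 1: x^-=[-0.3832, -1.9570, 1.3226]  P^-=[0.6378 0.1907 -0.1683; 0.1907 0.5326 0.0265; -0.1683 0.0265 1.0183]  S=[1.0464 0.0650 0.1391; 0.0650 1.0201 0.3078; 0.1391 0.3078 1.6123]  K=[0.5343 0.0876 -0.1700; 0.0354 0.5329 -0.0862; 0.0156 0.1508 0.6027]  nu=[-2.2059, 3.9513, 2.6531]  x^+=[-1.6668, -0.1583, 3.4830]  P^+=[0.3131 0.1185 -0.0834; 0.1185 0.2564 -0.0708; -0.0834 -0.0708 0.3504]
step 2: x^-=[-1.8479, -0.2116, 3.9010]  P^-=[0.3174 0.1663 -0.1833; 0.1663 0.5021 -0.0779; -0.1833 -0.0779 0.7620]  S=[0.7233 0.0371 0.0822; 0.0371 0.9100 0.1301; 0.0822 0.1301 1.3541]  K=[0.3219 0.0965 -0.1653; 0.0046 0.5218 -0.1054; 0.0015 0.1002 0.5538]  nu=[0.1306, -1.0429, -1.6874]  x^+=[-1.6276, -0.5773, 2.8623]  P^+=[0.2076 0.1050 -0.0891; 0.1050 0.2535 -0.0828; -0.0891 -0.0828 0.3230]
step 3: x^-=[-1.7912, -0.5891, 3.2459]  P^-=[0.2511 0.1388 -0.1700; 0.1388 0.4870 -0.0848; -0.1700 -0.0848 0.7309]  S=[0.6763 0.0195 0.0890; 0.0195 0.8926 0.1127; 0.0890 0.1127 1.3227]  K=[0.2654 0.0831 -0.1543; -0.0182 0.5145 -0.1041; 0.0096 0.0944 0.5446]  nu=[2.5092, -3.4993, -4.2579]  x^+=[-0.7590, -1.9917, 0.6207]  P^+=[0.1751 0.0922 -0.0842; 0.0922 0.2483 -0.0826; -0.0842 -0.0826 0.3181]
step 4: x^-=[-1.0038, -1.6997, 0.7437]  P^-=[0.2267 0.1240 -0.1601; 0.1240 0.4772 -0.0807; -0.1601 -0.0807 0.7228]  S=[0.6633 0.0122 0.0955; 0.0122 0.8868 0.1133; 0.0955 0.1133 1.3144]  K=[0.2455 0.0747 -0.1469; -0.0291 0.5096 -0.1006; 0.0157 0.0958 0.5411]  nu=[0.7937, -1.6364, 2.0832]  x^+=[-1.2372, -2.7662, 1.7266]  P^+=[0.1624 0.0853 -0.0803; 0.0853 0.2445 -0.0808; -0.0803 -0.0808 0.3162]
step 5: x^-=[-1.6666, -2.3268, 1.9582]  P^-=[0.2161 0.1165 -0.1543; 0.1165 0.4719 -0.0770; -0.1543 -0.0770 0.7189]  S=[0.6586 0.0090 0.0993; 0.0090 0.8845 0.1154; 0.0993 0.1154 1.3105]  K=[0.2371 0.0705 -0.1427; -0.0342 0.5069 -0.0981; 0.0191 0.0973 0.5391]  nu=[-0.5666, 1.9356, -0.0016]  x^+=[-1.6644, -1.3261, 2.1349]  P^+=[0.1568 0.0819 -0.0780; 0.0819 0.2424 -0.0794; -0.0780 -0.0794 0.3152]

P_post[2,1] = -0.0794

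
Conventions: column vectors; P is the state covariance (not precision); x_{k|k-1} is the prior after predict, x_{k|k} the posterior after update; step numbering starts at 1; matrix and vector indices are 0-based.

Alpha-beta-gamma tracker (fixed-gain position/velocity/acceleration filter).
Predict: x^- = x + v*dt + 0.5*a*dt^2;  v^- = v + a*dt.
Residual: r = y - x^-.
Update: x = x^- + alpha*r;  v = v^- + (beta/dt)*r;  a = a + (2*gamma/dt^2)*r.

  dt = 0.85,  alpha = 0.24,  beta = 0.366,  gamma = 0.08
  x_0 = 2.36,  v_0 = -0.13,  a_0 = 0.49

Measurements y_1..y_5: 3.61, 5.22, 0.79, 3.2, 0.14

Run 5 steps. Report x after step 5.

x_post = 3.3758

step 1: x_pred=2.4265  r=1.1835  x^+=2.7105  v^+=0.7961  a^+=0.7521
step 2: x_pred=3.6589  r=1.5611  x^+=4.0336  v^+=2.1076  a^+=1.0978
step 3: x_pred=6.2216  r=-5.4316  x^+=4.9180  v^+=0.7019  a^+=-0.1050
step 4: x_pred=5.4767  r=-2.2767  x^+=4.9303  v^+=-0.3677  a^+=-0.6092
step 5: x_pred=4.3976  r=-4.2576  x^+=3.3758  v^+=-2.7188  a^+=-1.5521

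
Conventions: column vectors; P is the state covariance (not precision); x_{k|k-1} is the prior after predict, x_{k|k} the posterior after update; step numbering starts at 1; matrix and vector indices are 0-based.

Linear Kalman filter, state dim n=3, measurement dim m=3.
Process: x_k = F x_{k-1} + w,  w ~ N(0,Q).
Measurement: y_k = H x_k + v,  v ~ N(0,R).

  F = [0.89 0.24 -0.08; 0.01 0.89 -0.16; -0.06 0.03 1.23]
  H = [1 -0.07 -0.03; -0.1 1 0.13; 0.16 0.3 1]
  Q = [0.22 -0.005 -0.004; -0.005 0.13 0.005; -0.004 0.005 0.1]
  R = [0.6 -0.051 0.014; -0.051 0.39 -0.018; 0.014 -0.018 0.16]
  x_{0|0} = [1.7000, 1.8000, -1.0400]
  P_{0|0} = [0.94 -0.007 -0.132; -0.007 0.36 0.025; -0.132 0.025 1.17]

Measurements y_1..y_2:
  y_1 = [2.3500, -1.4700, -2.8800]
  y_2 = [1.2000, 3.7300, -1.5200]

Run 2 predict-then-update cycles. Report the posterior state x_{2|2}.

x_post = [1.9169, 2.3984, -3.0737]

step 1: x^-=[2.0282, 1.7854, -1.3272]  P^-=[1.0076 0.1058 -0.3046; 0.1058 0.4384 -0.1915; -0.3046 -0.1915 1.8952]  S=[1.6142 -0.1163 -0.1483; -0.1163 0.8075 0.1827; -0.1483 0.1827 1.9182]  K=[0.6277 0.0509 -0.0145; 0.0819 0.5258 -0.0662; -0.1389 -0.1256 0.9339]  nu=[0.4070, -2.8800, -2.4129]  x^+=[2.1720, 0.4642, -3.2753]  P^+=[0.3742 0.0339 -0.0645; 0.0339 0.2171 -0.0895; -0.0645 -0.0895 0.1869]
step 2: x^-=[2.3065, 0.9589, -4.1450]  P^-=[0.5572 0.0931 -0.1375; 0.0931 0.3331 -0.1269; -0.1375 -0.1269 0.3871]  S=[1.1539 -0.0511 -0.0154; -0.0511 0.6871 0.0144; -0.0154 0.0144 0.4801]  K=[0.4833 0.0649 -0.0290; 0.0834 0.4541 -0.0362; -0.1175 -0.1145 0.6808]  nu=[-1.1638, 3.5406, 1.9683]  x^+=[1.9169, 2.3984, -3.0737]  P^+=[0.2872 0.0372 -0.0562; 0.0372 0.1870 -0.0748; -0.0562 -0.0748 0.1408]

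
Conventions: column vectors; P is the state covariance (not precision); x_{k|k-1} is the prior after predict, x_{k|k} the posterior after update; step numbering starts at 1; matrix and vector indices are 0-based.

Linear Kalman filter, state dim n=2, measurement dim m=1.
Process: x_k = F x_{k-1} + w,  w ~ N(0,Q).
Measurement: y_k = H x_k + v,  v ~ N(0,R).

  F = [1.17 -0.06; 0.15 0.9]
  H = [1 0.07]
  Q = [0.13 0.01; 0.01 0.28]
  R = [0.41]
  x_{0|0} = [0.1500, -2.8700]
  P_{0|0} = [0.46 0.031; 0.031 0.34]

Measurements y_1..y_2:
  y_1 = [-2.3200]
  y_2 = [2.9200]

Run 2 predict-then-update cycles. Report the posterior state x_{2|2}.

x_post = [1.0956, -2.3322]

step 1: x^-=[0.3477, -2.5605]  P^-=[0.7566 0.1047; 0.1047 0.5741]  S=[1.1840]  K=[0.6452; 0.1224]  nu=[-2.4885]  x^+=[-1.2578, -2.8651]  P^+=[0.2637 0.0112; 0.0112 0.5564]
step 2: x^-=[-1.2997, -2.7672]  P^-=[0.4914 0.0380; 0.0380 0.7396]  S=[0.9104]  K=[0.5427; 0.0986]  nu=[4.4134]  x^+=[1.0956, -2.3322]  P^+=[0.2233 -0.0107; -0.0107 0.7308]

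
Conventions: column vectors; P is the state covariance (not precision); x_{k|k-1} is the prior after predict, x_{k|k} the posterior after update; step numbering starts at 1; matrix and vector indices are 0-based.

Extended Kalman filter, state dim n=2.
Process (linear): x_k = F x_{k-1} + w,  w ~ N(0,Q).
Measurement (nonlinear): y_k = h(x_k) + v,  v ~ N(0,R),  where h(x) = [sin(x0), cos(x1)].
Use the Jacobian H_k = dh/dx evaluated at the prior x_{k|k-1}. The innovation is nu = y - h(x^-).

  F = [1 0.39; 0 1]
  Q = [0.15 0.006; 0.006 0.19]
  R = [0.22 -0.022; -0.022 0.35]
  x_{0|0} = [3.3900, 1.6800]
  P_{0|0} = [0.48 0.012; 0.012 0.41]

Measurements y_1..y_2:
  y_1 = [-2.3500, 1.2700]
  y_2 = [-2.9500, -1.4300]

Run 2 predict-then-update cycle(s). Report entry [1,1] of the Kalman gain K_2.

step 1: x^-=[4.0452, 1.6800]  P^-=[0.7017 0.1779; 0.1779 0.6000]  H_jac=[-0.6188 0.0000; 0.0000 -0.9940]  S=[0.4887 0.0874; 0.0874 0.9429]  K=[-0.8694 -0.1069; -0.1140 -0.6220]  nu=[-1.5644, 1.3790]  x^+=[5.2579, 1.0006]  P^+=[0.3053 0.0184; 0.0184 0.2165]
step 2: x^-=[5.6481, 1.0006]  P^-=[0.5026 0.1088; 0.1088 0.4065]  H_jac=[0.8050 0.0000; 0.0000 -0.8418]  S=[0.5457 -0.0958; -0.0958 0.6380]  K=[0.7356 -0.0332; 0.0683 -0.5260]  nu=[-2.3567, -1.9698]  x^+=[3.9799, 1.8760]  P^+=[0.2019 0.0330; 0.0330 0.2205]

K[1,1] = -0.5260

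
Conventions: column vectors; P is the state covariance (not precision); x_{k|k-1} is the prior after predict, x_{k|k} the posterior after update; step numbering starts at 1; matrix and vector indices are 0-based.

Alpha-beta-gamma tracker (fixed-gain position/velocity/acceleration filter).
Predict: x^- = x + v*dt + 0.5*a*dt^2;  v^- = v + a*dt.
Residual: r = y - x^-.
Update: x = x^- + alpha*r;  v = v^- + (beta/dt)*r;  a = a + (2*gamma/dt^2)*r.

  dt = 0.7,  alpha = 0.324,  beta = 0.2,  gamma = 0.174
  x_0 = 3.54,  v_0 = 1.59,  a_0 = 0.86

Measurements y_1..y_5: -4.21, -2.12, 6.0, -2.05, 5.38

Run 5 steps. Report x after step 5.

step 1: x_pred=4.8637  r=-9.0737  x^+=1.9238  v^+=-0.4005  a^+=-5.5842
step 2: x_pred=0.2754  r=-2.3954  x^+=-0.5007  v^+=-4.9938  a^+=-7.2854
step 3: x_pred=-5.7813  r=11.7813  x^+=-1.9642  v^+=-6.7275  a^+=1.0818
step 4: x_pred=-6.4084  r=4.3584  x^+=-4.9963  v^+=-4.7250  a^+=4.1771
step 5: x_pred=-7.2804  r=12.6604  x^+=-3.1784  v^+=1.8162  a^+=13.1685

x_post = -3.1784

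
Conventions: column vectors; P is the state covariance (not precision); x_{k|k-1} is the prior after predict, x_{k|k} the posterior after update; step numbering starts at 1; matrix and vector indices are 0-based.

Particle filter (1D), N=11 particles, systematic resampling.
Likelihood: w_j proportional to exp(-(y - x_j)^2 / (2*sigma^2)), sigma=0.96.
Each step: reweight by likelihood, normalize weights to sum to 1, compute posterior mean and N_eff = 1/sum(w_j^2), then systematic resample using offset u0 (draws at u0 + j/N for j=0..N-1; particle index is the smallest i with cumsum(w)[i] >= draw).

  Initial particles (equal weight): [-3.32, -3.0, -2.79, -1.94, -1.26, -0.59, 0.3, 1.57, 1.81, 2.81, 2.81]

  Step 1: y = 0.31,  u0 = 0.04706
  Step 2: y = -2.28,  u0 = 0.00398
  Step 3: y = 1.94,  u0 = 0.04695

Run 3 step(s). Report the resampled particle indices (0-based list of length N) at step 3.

resampled_idx = [2, 5, 5, 6, 7, 7, 8, 8, 9, 10, 10]

step 1: w=[0.0003, 0.0009, 0.0020, 0.0232, 0.0950, 0.2331, 0.3617, 0.1528, 0.1067, 0.0122, 0.0122]  mean=0.2986  Neff=4.3531  idx=[4, 5, 5, 5, 6, 6, 6, 6, 7, 7, 8]
step 2: w=[0.4326, 0.1615, 0.1615, 0.1615, 0.0206, 0.0206, 0.0206, 0.0206, 0.0002, 0.0002, 0.0001]  mean=-0.8054  Neff=3.7437  idx=[0, 0, 0, 0, 0, 1, 1, 2, 2, 3, 3]
step 3: w=[0.0188, 0.0188, 0.0188, 0.0188, 0.0188, 0.1510, 0.1510, 0.1510, 0.1510, 0.1510, 0.1510]  mean=-0.6530  Neff=7.2171  idx=[2, 5, 5, 6, 7, 7, 8, 8, 9, 10, 10]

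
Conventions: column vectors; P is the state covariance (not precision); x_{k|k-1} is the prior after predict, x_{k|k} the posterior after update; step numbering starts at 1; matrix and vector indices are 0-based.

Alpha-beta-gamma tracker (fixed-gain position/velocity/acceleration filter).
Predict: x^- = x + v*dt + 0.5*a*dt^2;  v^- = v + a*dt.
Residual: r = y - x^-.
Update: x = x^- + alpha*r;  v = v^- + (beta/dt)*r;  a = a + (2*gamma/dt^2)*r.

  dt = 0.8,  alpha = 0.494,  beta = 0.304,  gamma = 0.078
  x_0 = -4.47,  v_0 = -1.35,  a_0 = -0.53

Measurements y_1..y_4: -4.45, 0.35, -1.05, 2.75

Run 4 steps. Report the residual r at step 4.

step 1: x_pred=-5.7196  r=1.2696  x^+=-5.0924  v^+=-1.2916  a^+=-0.2205
step 2: x_pred=-6.1962  r=6.5462  x^+=-2.9624  v^+=1.0196  a^+=1.3751
step 3: x_pred=-1.7067  r=0.6567  x^+=-1.3823  v^+=2.3692  a^+=1.5352
step 4: x_pred=1.0043  r=1.7457  x^+=1.8667  v^+=4.2607  a^+=1.9607

resid = 1.7457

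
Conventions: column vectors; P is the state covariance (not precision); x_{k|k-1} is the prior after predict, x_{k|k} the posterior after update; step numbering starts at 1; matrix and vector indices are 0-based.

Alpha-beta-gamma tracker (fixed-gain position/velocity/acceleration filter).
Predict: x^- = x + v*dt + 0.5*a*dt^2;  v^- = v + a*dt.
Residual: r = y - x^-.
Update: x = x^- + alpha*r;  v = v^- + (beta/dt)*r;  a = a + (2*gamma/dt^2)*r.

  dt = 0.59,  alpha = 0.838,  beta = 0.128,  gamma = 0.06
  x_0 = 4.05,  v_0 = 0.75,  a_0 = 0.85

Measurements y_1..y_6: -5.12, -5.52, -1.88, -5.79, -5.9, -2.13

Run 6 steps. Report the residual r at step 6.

step 1: x_pred=4.6404  r=-9.7604  x^+=-3.5388  v^+=-0.8660  a^+=-2.5147
step 2: x_pred=-4.4874  r=-1.0326  x^+=-5.3527  v^+=-2.5737  a^+=-2.8707
step 3: x_pred=-7.3709  r=5.4909  x^+=-2.7695  v^+=-3.0762  a^+=-0.9778
step 4: x_pred=-4.7546  r=-1.0354  x^+=-5.6223  v^+=-3.8777  a^+=-1.3347
step 5: x_pred=-8.1424  r=2.2424  x^+=-6.2633  v^+=-4.1787  a^+=-0.5617
step 6: x_pred=-8.8265  r=6.6965  x^+=-3.2148  v^+=-3.0573  a^+=1.7468

resid = 6.6965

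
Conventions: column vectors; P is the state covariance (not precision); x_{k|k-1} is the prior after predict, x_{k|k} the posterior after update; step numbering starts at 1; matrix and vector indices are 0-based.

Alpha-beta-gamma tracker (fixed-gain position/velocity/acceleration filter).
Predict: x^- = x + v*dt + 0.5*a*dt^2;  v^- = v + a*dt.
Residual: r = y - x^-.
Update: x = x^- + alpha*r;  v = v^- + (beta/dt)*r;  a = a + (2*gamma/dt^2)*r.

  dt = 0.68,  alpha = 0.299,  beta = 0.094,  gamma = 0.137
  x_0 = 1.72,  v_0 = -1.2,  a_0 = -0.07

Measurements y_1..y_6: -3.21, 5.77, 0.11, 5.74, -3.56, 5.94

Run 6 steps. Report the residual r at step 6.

step 1: x_pred=0.8878  r=-4.0978  x^+=-0.3374  v^+=-1.8141  a^+=-2.4982
step 2: x_pred=-2.1486  r=7.9186  x^+=0.2191  v^+=-2.4182  a^+=2.1940
step 3: x_pred=-0.9180  r=1.0280  x^+=-0.6107  v^+=-0.7842  a^+=2.8032
step 4: x_pred=-0.4958  r=6.2358  x^+=1.3687  v^+=1.9840  a^+=6.4983
step 5: x_pred=4.2203  r=-7.7803  x^+=1.8940  v^+=5.3274  a^+=1.8880
step 6: x_pred=5.9531  r=-0.0131  x^+=5.9492  v^+=6.6094  a^+=1.8803

resid = -0.0131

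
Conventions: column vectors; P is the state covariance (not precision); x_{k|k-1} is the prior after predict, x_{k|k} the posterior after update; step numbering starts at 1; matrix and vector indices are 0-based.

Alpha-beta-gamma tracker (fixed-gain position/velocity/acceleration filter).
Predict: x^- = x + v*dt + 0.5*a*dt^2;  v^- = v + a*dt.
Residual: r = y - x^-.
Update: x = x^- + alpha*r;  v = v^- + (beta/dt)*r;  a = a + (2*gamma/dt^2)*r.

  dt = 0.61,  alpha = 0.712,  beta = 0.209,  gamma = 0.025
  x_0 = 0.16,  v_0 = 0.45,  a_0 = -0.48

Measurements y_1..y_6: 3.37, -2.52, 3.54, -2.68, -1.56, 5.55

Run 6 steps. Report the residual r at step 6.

step 1: x_pred=0.3452  r=3.0248  x^+=2.4989  v^+=1.1936  a^+=-0.0735
step 2: x_pred=3.2132  r=-5.7332  x^+=-0.8688  v^+=-0.8156  a^+=-0.8439
step 3: x_pred=-1.5234  r=5.0634  x^+=2.0817  v^+=0.4044  a^+=-0.1636
step 4: x_pred=2.2980  r=-4.9780  x^+=-1.2463  v^+=-1.4010  a^+=-0.8325
step 5: x_pred=-2.2558  r=0.6958  x^+=-1.7604  v^+=-1.6704  a^+=-0.7390
step 6: x_pred=-2.9168  r=8.4668  x^+=3.1116  v^+=0.7798  a^+=0.3987

resid = 8.4668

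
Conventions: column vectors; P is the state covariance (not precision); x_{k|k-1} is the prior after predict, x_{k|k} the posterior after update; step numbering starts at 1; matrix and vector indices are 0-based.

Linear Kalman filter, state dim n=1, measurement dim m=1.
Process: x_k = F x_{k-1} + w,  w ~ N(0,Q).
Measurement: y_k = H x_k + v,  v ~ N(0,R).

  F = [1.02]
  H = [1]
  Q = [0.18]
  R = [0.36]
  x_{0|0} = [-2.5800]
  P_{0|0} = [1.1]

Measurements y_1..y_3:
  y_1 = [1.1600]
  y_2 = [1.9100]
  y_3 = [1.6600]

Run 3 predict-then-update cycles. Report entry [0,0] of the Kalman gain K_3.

K[0,0] = 0.5219

step 1: x^-=[-2.6316]  P^-=[1.3244]  S=[1.6844]  K=[0.7863]  nu=[3.7916]  x^+=[0.3497]  P^+=[0.2831]
step 2: x^-=[0.3566]  P^-=[0.4745]  S=[0.8345]  K=[0.5686]  nu=[1.5534]  x^+=[1.2399]  P^+=[0.2047]
step 3: x^-=[1.2647]  P^-=[0.3930]  S=[0.7530]  K=[0.5219]  nu=[0.3953]  x^+=[1.4710]  P^+=[0.1879]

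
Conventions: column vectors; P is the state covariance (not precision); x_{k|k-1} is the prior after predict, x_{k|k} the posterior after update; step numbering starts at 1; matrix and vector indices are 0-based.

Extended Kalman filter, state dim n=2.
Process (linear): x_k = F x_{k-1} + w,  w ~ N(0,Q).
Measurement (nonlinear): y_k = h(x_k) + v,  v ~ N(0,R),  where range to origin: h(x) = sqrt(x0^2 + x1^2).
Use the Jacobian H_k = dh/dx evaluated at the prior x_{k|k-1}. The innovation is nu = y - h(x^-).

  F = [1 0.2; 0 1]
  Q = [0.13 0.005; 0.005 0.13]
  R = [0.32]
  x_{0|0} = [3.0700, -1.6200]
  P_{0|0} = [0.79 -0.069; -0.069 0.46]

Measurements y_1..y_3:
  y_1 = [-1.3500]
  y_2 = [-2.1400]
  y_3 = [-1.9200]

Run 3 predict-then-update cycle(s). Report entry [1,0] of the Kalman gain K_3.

step 1: x^-=[2.7460, -1.6200]  P^-=[0.9108 0.0280; 0.0280 0.5900]  H_jac=[0.8613 -0.5081]  S=[1.1235]  K=[0.6856; -0.2454]  nu=[-4.5382]  x^+=[-0.3654, -0.5064]  P^+=[0.3827 0.2170; 0.2170 0.5224]
step 2: x^-=[-0.4666, -0.5064]  P^-=[0.6204 0.3265; 0.3265 0.6524]  H_jac=[-0.6776 -0.7354]  S=[1.2831]  K=[-0.5148; -0.5463]  nu=[-2.8286]  x^+=[0.9895, 1.0389]  P^+=[0.2804 -0.0344; -0.0344 0.2694]
step 3: x^-=[1.1973, 1.0389]  P^-=[0.4074 0.0245; 0.0245 0.3994]  H_jac=[0.7553 0.6554]  S=[0.7482]  K=[0.4327; 0.3746]  nu=[-3.5052]  x^+=[-0.3195, -0.2740]  P^+=[0.2673 -0.0968; -0.0968 0.2944]

K[1,0] = 0.3746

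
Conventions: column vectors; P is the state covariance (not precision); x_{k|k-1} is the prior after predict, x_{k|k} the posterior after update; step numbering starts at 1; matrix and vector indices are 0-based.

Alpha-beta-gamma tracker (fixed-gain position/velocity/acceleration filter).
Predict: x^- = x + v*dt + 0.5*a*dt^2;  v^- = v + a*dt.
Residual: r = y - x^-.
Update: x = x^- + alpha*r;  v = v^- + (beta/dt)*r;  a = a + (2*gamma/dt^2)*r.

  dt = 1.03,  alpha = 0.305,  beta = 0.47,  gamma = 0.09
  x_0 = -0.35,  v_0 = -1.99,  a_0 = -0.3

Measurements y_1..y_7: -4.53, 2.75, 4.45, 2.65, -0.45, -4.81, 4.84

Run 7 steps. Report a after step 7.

step 1: x_pred=-2.5588  r=-1.9712  x^+=-3.1600  v^+=-3.1985  a^+=-0.6344
step 2: x_pred=-6.7910  r=9.5410  x^+=-3.8810  v^+=0.5017  a^+=0.9844
step 3: x_pred=-2.8421  r=7.2921  x^+=-0.6180  v^+=4.8431  a^+=2.2216
step 4: x_pred=5.5488  r=-2.8988  x^+=4.6647  v^+=5.8085  a^+=1.7297
step 5: x_pred=11.5650  r=-12.0150  x^+=7.9004  v^+=2.1076  a^+=-0.3088
step 6: x_pred=9.9074  r=-14.7174  x^+=5.4186  v^+=-4.9262  a^+=-2.8059
step 7: x_pred=-1.1437  r=5.9837  x^+=0.6813  v^+=-5.0858  a^+=-1.7906

a_post = -1.7906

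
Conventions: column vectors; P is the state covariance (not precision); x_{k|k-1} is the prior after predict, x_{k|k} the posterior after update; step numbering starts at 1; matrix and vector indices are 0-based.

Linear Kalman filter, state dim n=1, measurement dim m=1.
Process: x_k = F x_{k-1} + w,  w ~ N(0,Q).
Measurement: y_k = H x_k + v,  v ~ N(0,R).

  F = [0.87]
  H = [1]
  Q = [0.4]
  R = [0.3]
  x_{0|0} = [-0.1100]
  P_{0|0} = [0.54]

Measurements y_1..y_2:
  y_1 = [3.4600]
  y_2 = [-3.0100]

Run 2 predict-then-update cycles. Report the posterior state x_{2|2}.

step 1: x^-=[-0.0957]  P^-=[0.8087]  S=[1.1087]  K=[0.7294]  nu=[3.5557]  x^+=[2.4979]  P^+=[0.2188]
step 2: x^-=[2.1732]  P^-=[0.5656]  S=[0.8656]  K=[0.6534]  nu=[-5.1832]  x^+=[-1.2137]  P^+=[0.1960]

x_post = [-1.2137]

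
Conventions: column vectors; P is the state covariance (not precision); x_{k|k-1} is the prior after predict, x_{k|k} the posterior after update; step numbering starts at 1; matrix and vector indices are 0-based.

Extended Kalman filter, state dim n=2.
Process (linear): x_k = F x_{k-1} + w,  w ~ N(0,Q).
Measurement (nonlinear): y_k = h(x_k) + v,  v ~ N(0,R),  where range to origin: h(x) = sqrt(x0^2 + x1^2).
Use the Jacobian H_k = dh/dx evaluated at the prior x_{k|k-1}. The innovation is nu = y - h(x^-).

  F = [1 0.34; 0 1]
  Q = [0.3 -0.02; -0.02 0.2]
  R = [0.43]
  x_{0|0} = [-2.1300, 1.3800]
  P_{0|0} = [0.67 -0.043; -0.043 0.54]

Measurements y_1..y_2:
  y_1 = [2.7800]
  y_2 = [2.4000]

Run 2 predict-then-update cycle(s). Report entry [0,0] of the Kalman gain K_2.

step 1: x^-=[-1.6608, 1.3800]  P^-=[1.0032 0.1206; 0.1206 0.7400]  H_jac=[-0.7691 0.6391]  S=[1.2071]  K=[-0.5753; 0.3149]  nu=[0.6207]  x^+=[-2.0179, 1.5755]  P^+=[0.6036 0.3393; 0.3393 0.6203]
step 2: x^-=[-1.4822, 1.5755]  P^-=[1.2061 0.5302; 0.5302 0.8203]  H_jac=[-0.6852 0.7283]  S=[0.9022]  K=[-0.4880; 0.2595]  nu=[0.2369]  x^+=[-1.5978, 1.6369]  P^+=[0.9912 0.6445; 0.6445 0.7595]

K[0,0] = -0.4880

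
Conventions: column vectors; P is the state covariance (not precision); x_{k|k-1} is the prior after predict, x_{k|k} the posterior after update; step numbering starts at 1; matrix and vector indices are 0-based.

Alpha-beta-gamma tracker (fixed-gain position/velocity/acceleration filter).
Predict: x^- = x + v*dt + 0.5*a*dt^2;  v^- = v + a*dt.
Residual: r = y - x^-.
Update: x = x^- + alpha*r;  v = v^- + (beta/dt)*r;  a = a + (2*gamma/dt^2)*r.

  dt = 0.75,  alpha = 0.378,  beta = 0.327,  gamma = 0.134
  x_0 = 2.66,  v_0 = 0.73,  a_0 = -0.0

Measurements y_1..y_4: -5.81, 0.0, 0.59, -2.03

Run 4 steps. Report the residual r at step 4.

resid = 4.2090

step 1: x_pred=3.2075  r=-9.0175  x^+=-0.2011  v^+=-3.2016  a^+=-4.2963
step 2: x_pred=-3.8107  r=3.8107  x^+=-2.3702  v^+=-4.7624  a^+=-2.4808
step 3: x_pred=-6.6398  r=7.2298  x^+=-3.9069  v^+=-3.4708  a^+=0.9638
step 4: x_pred=-6.2390  r=4.2090  x^+=-4.6480  v^+=-0.9128  a^+=2.9692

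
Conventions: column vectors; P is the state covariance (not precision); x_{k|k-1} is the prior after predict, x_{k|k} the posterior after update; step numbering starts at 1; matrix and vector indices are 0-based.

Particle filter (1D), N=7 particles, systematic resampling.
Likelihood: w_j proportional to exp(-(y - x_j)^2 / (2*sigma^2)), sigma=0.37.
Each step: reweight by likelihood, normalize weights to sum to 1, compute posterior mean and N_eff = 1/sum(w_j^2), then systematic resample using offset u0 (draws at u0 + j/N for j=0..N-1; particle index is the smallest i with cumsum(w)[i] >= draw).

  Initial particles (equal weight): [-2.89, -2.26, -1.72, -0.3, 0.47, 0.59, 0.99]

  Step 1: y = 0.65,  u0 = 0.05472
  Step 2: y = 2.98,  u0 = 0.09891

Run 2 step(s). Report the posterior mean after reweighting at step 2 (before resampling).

step 1: w=[0.0000, 0.0000, 0.0000, 0.0144, 0.3460, 0.3843, 0.2553]  mean=0.6378  Neff=3.0050  idx=[4, 4, 4, 5, 5, 6, 6]
step 2: w=[0.0001, 0.0001, 0.0001, 0.0008, 0.0008, 0.4990, 0.4990]  mean=0.9892  Neff=2.0078  idx=[5, 5, 5, 6, 6, 6, 6]

post_mean = 0.9892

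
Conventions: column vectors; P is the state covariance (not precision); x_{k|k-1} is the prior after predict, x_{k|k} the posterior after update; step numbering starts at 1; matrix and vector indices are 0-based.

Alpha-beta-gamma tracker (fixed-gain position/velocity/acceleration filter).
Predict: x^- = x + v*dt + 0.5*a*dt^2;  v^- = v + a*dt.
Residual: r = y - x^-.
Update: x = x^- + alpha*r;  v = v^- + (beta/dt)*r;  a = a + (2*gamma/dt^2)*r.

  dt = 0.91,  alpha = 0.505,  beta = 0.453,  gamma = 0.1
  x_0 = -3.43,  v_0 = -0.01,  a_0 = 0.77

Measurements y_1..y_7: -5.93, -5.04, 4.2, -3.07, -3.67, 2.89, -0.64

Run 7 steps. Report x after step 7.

step 1: x_pred=-3.1203  r=-2.8097  x^+=-4.5392  v^+=-0.7080  a^+=0.0914
step 2: x_pred=-5.1456  r=0.1056  x^+=-5.0923  v^+=-0.5722  a^+=0.1169
step 3: x_pred=-5.5646  r=9.7646  x^+=-0.6335  v^+=4.3950  a^+=2.4752
step 4: x_pred=4.3908  r=-7.4608  x^+=0.6231  v^+=2.9334  a^+=0.6733
step 5: x_pred=3.5713  r=-7.2413  x^+=-0.0855  v^+=-0.0586  a^+=-1.0756
step 6: x_pred=-0.5842  r=3.4742  x^+=1.1703  v^+=0.6921  a^+=-0.2365
step 7: x_pred=1.7021  r=-2.3421  x^+=0.5194  v^+=-0.6891  a^+=-0.8022

x_post = 0.5194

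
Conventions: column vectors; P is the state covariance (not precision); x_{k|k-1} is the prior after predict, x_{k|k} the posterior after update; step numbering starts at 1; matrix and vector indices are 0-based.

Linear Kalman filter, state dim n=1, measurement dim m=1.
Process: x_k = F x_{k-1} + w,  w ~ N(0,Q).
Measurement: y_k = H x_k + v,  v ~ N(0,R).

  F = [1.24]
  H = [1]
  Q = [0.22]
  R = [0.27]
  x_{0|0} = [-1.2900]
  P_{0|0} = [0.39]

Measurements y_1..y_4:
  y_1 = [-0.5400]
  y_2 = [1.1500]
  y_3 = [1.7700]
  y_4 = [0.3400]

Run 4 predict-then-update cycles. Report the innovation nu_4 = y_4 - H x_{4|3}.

innov = [-1.3128]

step 1: x^-=[-1.5996]  P^-=[0.8197]  S=[1.0897]  K=[0.7522]  nu=[1.0596]  x^+=[-0.8026]  P^+=[0.2031]
step 2: x^-=[-0.9952]  P^-=[0.5323]  S=[0.8023]  K=[0.6635]  nu=[2.1452]  x^+=[0.4281]  P^+=[0.1791]
step 3: x^-=[0.5308]  P^-=[0.4954]  S=[0.7654]  K=[0.6473]  nu=[1.2392]  x^+=[1.3329]  P^+=[0.1748]
step 4: x^-=[1.6528]  P^-=[0.4887]  S=[0.7587]  K=[0.6441]  nu=[-1.3128]  x^+=[0.8072]  P^+=[0.1739]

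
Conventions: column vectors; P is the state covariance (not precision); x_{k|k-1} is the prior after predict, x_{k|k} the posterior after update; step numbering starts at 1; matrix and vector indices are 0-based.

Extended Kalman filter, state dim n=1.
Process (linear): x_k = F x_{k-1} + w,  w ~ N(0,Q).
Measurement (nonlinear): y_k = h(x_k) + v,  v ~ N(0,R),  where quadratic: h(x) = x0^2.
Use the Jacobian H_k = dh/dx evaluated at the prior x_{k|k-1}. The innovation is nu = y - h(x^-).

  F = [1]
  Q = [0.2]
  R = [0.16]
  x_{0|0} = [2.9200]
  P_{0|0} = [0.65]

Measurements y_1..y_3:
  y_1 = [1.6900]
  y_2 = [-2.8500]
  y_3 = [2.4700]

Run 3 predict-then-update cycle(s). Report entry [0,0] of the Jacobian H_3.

step 1: x^-=[2.9200]  P^-=[0.8500]  H_jac=[5.8400]  S=[29.1498]  K=[0.1703]  nu=[-6.8364]  x^+=[1.7558]  P^+=[0.0047]
step 2: x^-=[1.7558]  P^-=[0.2047]  H_jac=[3.5116]  S=[2.6838]  K=[0.2678]  nu=[-5.9329]  x^+=[0.1670]  P^+=[0.0122]
step 3: x^-=[0.1670]  P^-=[0.2122]  H_jac=[0.3341]  S=[0.1837]  K=[0.3859]  nu=[2.4421]  x^+=[1.1095]  P^+=[0.1848]

H_jac[0,0] = 0.3341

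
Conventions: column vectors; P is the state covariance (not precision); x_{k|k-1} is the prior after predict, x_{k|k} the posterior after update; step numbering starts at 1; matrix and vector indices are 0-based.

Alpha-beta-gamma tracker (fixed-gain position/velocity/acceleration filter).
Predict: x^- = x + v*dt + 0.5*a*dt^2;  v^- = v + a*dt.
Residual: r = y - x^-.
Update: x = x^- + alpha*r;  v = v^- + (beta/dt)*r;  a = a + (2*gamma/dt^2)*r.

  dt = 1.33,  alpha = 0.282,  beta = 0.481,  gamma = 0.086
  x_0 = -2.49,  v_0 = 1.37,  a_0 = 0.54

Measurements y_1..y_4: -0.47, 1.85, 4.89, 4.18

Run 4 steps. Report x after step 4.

step 1: x_pred=-0.1903  r=-0.2797  x^+=-0.2692  v^+=1.9870  a^+=0.5128
step 2: x_pred=2.8271  r=-0.9771  x^+=2.5516  v^+=2.3157  a^+=0.4178
step 3: x_pred=6.0010  r=-1.1110  x^+=5.6877  v^+=2.4696  a^+=0.3098
step 4: x_pred=9.2462  r=-5.0662  x^+=7.8175  v^+=1.0493  a^+=-0.1828

x_post = 7.8175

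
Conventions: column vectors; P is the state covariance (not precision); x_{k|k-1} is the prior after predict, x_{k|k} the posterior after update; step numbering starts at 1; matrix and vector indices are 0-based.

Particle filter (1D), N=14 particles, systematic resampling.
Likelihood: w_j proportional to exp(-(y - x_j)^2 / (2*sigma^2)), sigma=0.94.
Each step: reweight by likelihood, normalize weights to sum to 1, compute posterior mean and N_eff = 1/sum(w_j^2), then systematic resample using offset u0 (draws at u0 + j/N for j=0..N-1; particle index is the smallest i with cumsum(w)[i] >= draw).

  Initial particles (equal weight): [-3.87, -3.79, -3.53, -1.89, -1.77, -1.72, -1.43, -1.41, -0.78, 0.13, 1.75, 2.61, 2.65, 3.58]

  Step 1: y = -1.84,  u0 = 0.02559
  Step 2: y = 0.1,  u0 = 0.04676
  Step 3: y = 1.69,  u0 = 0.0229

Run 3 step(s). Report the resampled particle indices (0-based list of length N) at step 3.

resampled_idx = [2, 5, 8, 10, 11, 11, 11, 12, 12, 12, 12, 13, 13, 13]

step 1: w=[0.0166, 0.0199, 0.0340, 0.1707, 0.1704, 0.1695, 0.1554, 0.1539, 0.0905, 0.0190, 0.0001, 0.0000, 0.0000, 0.0000]  mean=-1.6824  Neff=6.8904  idx=[1, 3, 3, 3, 4, 4, 5, 5, 6, 6, 7, 7, 7, 8]
step 2: w=[0.0001, 0.0366, 0.0366, 0.0366, 0.0476, 0.0476, 0.0528, 0.0528, 0.0915, 0.0915, 0.0947, 0.0947, 0.0947, 0.2221]  mean=-1.3936  Neff=9.3354  idx=[2, 4, 5, 7, 8, 9, 9, 10, 11, 12, 12, 13, 13, 13]
step 3: w=[0.0055, 0.0089, 0.0089, 0.0108, 0.0314, 0.0314, 0.0314, 0.0337, 0.0337, 0.0337, 0.0337, 0.2456, 0.2456, 0.2456]  mean=-0.9600  Neff=5.2966  idx=[2, 5, 8, 10, 11, 11, 11, 12, 12, 12, 12, 13, 13, 13]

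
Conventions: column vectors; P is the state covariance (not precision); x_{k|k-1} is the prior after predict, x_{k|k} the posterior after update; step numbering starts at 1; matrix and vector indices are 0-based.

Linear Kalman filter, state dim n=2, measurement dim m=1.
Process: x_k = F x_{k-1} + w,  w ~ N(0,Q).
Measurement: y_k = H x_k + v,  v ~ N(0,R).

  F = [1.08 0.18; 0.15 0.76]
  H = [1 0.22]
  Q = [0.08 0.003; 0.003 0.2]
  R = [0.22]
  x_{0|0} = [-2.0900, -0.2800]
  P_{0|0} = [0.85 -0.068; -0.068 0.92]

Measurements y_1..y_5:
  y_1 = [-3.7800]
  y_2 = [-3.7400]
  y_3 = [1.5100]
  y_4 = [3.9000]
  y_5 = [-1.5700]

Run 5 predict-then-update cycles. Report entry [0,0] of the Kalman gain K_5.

K[0,0] = 0.4705

step 1: x^-=[-2.3076, -0.5263]  P^-=[1.0748 0.2089; 0.2089 0.7350]  S=[1.4223]  K=[0.7880; 0.2606]  nu=[-1.3566]  x^+=[-3.3766, -0.8798]  P^+=[0.1916 -0.0831; -0.0831 0.6384]
step 2: x^-=[-3.8051, -1.1751]  P^-=[0.2919 0.0509; 0.0509 0.5541]  S=[0.5611]  K=[0.5402; 0.3080]  nu=[0.3236]  x^+=[-3.6303, -1.0755]  P^+=[0.1282 -0.0424; -0.0424 0.5009]
step 3: x^-=[-4.1143, -1.3619]  P^-=[0.2292 0.0563; 0.0563 0.4825]  S=[0.4974]  K=[0.4858; 0.3266]  nu=[5.9239]  x^+=[-1.2364, 0.5731]  P^+=[0.1119 -0.0226; -0.0226 0.4295]
step 4: x^-=[-1.2322, 0.2501]  P^-=[0.2156 0.0607; 0.0607 0.4454]  S=[0.4838]  K=[0.4732; 0.3280]  nu=[5.0772]  x^+=[1.1701, 1.9152]  P^+=[0.1073 -0.0144; -0.0144 0.3934]
step 5: x^-=[1.6085, 1.6311]  P^-=[0.2123 0.0620; 0.0620 0.4263]  S=[0.4802]  K=[0.4705; 0.3244]  nu=[-3.5373]  x^+=[-0.0557, 0.4835]  P^+=[0.1060 -0.0113; -0.0113 0.3758]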